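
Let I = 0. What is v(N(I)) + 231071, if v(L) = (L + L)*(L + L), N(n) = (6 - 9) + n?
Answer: 231107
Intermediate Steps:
N(n) = -3 + n
v(L) = 4*L² (v(L) = (2*L)*(2*L) = 4*L²)
v(N(I)) + 231071 = 4*(-3 + 0)² + 231071 = 4*(-3)² + 231071 = 4*9 + 231071 = 36 + 231071 = 231107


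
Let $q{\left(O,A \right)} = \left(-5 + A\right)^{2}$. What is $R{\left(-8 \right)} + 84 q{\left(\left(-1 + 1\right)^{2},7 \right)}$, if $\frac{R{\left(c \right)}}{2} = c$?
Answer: $320$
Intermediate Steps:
$R{\left(c \right)} = 2 c$
$R{\left(-8 \right)} + 84 q{\left(\left(-1 + 1\right)^{2},7 \right)} = 2 \left(-8\right) + 84 \left(-5 + 7\right)^{2} = -16 + 84 \cdot 2^{2} = -16 + 84 \cdot 4 = -16 + 336 = 320$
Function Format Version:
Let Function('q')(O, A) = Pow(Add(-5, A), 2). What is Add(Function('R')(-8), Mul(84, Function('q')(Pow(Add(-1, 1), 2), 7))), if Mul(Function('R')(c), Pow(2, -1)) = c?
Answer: 320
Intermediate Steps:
Function('R')(c) = Mul(2, c)
Add(Function('R')(-8), Mul(84, Function('q')(Pow(Add(-1, 1), 2), 7))) = Add(Mul(2, -8), Mul(84, Pow(Add(-5, 7), 2))) = Add(-16, Mul(84, Pow(2, 2))) = Add(-16, Mul(84, 4)) = Add(-16, 336) = 320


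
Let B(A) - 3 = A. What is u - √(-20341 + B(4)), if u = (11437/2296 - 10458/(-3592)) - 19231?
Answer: -19817178165/1030904 - I*√20334 ≈ -19223.0 - 142.6*I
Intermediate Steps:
B(A) = 3 + A
u = -19817178165/1030904 (u = (11437*(1/2296) - 10458*(-1/3592)) - 19231 = (11437/2296 + 5229/1796) - 19231 = 8136659/1030904 - 19231 = -19817178165/1030904 ≈ -19223.)
u - √(-20341 + B(4)) = -19817178165/1030904 - √(-20341 + (3 + 4)) = -19817178165/1030904 - √(-20341 + 7) = -19817178165/1030904 - √(-20334) = -19817178165/1030904 - I*√20334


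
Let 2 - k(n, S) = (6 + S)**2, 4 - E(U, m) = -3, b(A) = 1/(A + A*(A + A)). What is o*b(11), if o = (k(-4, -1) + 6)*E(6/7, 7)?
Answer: -119/253 ≈ -0.47036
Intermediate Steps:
b(A) = 1/(A + 2*A**2) (b(A) = 1/(A + A*(2*A)) = 1/(A + 2*A**2))
E(U, m) = 7 (E(U, m) = 4 - 1*(-3) = 4 + 3 = 7)
k(n, S) = 2 - (6 + S)**2
o = -119 (o = ((2 - (6 - 1)**2) + 6)*7 = ((2 - 1*5**2) + 6)*7 = ((2 - 1*25) + 6)*7 = ((2 - 25) + 6)*7 = (-23 + 6)*7 = -17*7 = -119)
o*b(11) = -119/(11*(1 + 2*11)) = -119/(11*(1 + 22)) = -119/(11*23) = -119*1/253 = -119/253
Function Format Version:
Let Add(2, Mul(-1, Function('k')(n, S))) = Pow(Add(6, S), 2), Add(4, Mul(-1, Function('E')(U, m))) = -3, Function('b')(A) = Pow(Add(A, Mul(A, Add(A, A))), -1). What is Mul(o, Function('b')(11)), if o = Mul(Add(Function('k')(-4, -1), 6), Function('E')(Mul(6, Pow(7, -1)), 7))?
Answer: Rational(-119, 253) ≈ -0.47036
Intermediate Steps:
Function('b')(A) = Pow(Add(A, Mul(2, Pow(A, 2))), -1) (Function('b')(A) = Pow(Add(A, Mul(A, Mul(2, A))), -1) = Pow(Add(A, Mul(2, Pow(A, 2))), -1))
Function('E')(U, m) = 7 (Function('E')(U, m) = Add(4, Mul(-1, -3)) = Add(4, 3) = 7)
Function('k')(n, S) = Add(2, Mul(-1, Pow(Add(6, S), 2)))
o = -119 (o = Mul(Add(Add(2, Mul(-1, Pow(Add(6, -1), 2))), 6), 7) = Mul(Add(Add(2, Mul(-1, Pow(5, 2))), 6), 7) = Mul(Add(Add(2, Mul(-1, 25)), 6), 7) = Mul(Add(Add(2, -25), 6), 7) = Mul(Add(-23, 6), 7) = Mul(-17, 7) = -119)
Mul(o, Function('b')(11)) = Mul(-119, Mul(Pow(11, -1), Pow(Add(1, Mul(2, 11)), -1))) = Mul(-119, Mul(Rational(1, 11), Pow(Add(1, 22), -1))) = Mul(-119, Mul(Rational(1, 11), Pow(23, -1))) = Mul(-119, Mul(Rational(1, 11), Rational(1, 23))) = Mul(-119, Rational(1, 253)) = Rational(-119, 253)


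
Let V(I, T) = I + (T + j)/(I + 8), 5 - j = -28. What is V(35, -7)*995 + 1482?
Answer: 1587071/43 ≈ 36909.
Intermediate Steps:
j = 33 (j = 5 - 1*(-28) = 5 + 28 = 33)
V(I, T) = I + (33 + T)/(8 + I) (V(I, T) = I + (T + 33)/(I + 8) = I + (33 + T)/(8 + I))
V(35, -7)*995 + 1482 = ((33 - 7 + 35² + 8*35)/(8 + 35))*995 + 1482 = ((33 - 7 + 1225 + 280)/43)*995 + 1482 = ((1/43)*1531)*995 + 1482 = (1531/43)*995 + 1482 = 1523345/43 + 1482 = 1587071/43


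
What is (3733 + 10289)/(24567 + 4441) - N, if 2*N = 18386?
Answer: -133328261/14504 ≈ -9192.5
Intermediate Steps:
N = 9193 (N = (½)*18386 = 9193)
(3733 + 10289)/(24567 + 4441) - N = (3733 + 10289)/(24567 + 4441) - 1*9193 = 14022/29008 - 9193 = 14022*(1/29008) - 9193 = 7011/14504 - 9193 = -133328261/14504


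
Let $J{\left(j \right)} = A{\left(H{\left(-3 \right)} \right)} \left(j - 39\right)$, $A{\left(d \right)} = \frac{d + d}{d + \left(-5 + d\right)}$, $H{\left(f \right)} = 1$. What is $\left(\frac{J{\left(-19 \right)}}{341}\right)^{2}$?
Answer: $\frac{13456}{1046529} \approx 0.012858$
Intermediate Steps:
$A{\left(d \right)} = \frac{2 d}{-5 + 2 d}$
$J{\left(j \right)} = 26 - \frac{2 j}{3}$ ($J{\left(j \right)} = 2 \cdot 1 \frac{1}{-5 + 2 \cdot 1} \left(j - 39\right) = 2 \cdot 1 \frac{1}{-5 + 2} \left(-39 + j\right) = 2 \cdot 1 \frac{1}{-3} \left(-39 + j\right) = 2 \cdot 1 \left(- \frac{1}{3}\right) \left(-39 + j\right) = - \frac{2 \left(-39 + j\right)}{3} = 26 - \frac{2 j}{3}$)
$\left(\frac{J{\left(-19 \right)}}{341}\right)^{2} = \left(\frac{26 - - \frac{38}{3}}{341}\right)^{2} = \left(\left(26 + \frac{38}{3}\right) \frac{1}{341}\right)^{2} = \left(\frac{116}{3} \cdot \frac{1}{341}\right)^{2} = \left(\frac{116}{1023}\right)^{2} = \frac{13456}{1046529}$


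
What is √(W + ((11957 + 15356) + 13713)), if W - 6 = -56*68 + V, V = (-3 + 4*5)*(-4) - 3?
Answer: √37153 ≈ 192.75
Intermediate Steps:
V = -71 (V = (-3 + 20)*(-4) - 3 = 17*(-4) - 3 = -68 - 3 = -71)
W = -3873 (W = 6 + (-56*68 - 71) = 6 + (-3808 - 71) = 6 - 3879 = -3873)
√(W + ((11957 + 15356) + 13713)) = √(-3873 + ((11957 + 15356) + 13713)) = √(-3873 + (27313 + 13713)) = √(-3873 + 41026) = √37153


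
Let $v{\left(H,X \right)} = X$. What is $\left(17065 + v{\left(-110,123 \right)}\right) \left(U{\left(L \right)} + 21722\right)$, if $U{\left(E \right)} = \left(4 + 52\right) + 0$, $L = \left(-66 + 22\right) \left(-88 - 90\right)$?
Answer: $374320264$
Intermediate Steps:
$L = 7832$ ($L = \left(-44\right) \left(-178\right) = 7832$)
$U{\left(E \right)} = 56$ ($U{\left(E \right)} = 56 + 0 = 56$)
$\left(17065 + v{\left(-110,123 \right)}\right) \left(U{\left(L \right)} + 21722\right) = \left(17065 + 123\right) \left(56 + 21722\right) = 17188 \cdot 21778 = 374320264$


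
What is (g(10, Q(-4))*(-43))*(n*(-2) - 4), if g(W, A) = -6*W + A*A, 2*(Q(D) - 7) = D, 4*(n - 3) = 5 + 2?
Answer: -40635/2 ≈ -20318.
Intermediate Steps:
n = 19/4 (n = 3 + (5 + 2)/4 = 3 + (¼)*7 = 3 + 7/4 = 19/4 ≈ 4.7500)
Q(D) = 7 + D/2
g(W, A) = A² - 6*W (g(W, A) = -6*W + A² = A² - 6*W)
(g(10, Q(-4))*(-43))*(n*(-2) - 4) = (((7 + (½)*(-4))² - 6*10)*(-43))*((19/4)*(-2) - 4) = (((7 - 2)² - 60)*(-43))*(-19/2 - 4) = ((5² - 60)*(-43))*(-27/2) = ((25 - 60)*(-43))*(-27/2) = -35*(-43)*(-27/2) = 1505*(-27/2) = -40635/2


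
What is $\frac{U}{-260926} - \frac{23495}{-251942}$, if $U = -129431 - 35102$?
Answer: $\frac{11895807364}{16434554573} \approx 0.72383$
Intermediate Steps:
$U = -164533$
$\frac{U}{-260926} - \frac{23495}{-251942} = - \frac{164533}{-260926} - \frac{23495}{-251942} = \left(-164533\right) \left(- \frac{1}{260926}\right) - - \frac{23495}{251942} = \frac{164533}{260926} + \frac{23495}{251942} = \frac{11895807364}{16434554573}$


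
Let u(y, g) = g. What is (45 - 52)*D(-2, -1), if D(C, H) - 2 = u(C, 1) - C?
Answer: -35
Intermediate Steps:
D(C, H) = 3 - C (D(C, H) = 2 + (1 - C) = 3 - C)
(45 - 52)*D(-2, -1) = (45 - 52)*(3 - 1*(-2)) = -7*(3 + 2) = -7*5 = -35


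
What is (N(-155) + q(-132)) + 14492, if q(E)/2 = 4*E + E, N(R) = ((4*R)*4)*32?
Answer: -66188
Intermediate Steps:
N(R) = 512*R (N(R) = (16*R)*32 = 512*R)
q(E) = 10*E (q(E) = 2*(4*E + E) = 2*(5*E) = 10*E)
(N(-155) + q(-132)) + 14492 = (512*(-155) + 10*(-132)) + 14492 = (-79360 - 1320) + 14492 = -80680 + 14492 = -66188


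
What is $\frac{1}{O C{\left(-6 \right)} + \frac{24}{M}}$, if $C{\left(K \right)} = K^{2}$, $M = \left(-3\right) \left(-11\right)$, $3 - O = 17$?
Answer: $- \frac{11}{5536} \approx -0.001987$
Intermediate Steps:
$O = -14$ ($O = 3 - 17 = -14$)
$M = 33$
$\frac{1}{O C{\left(-6 \right)} + \frac{24}{M}} = \frac{1}{- 14 \left(-6\right)^{2} + \frac{24}{33}} = \frac{1}{\left(-14\right) 36 + 24 \cdot \frac{1}{33}} = \frac{1}{-504 + \frac{8}{11}} = \frac{1}{- \frac{5536}{11}} = - \frac{11}{5536}$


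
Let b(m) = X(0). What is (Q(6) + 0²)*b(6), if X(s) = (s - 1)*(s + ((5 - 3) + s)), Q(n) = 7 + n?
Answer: -26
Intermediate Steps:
X(s) = (-1 + s)*(2 + 2*s) (X(s) = (-1 + s)*(s + (2 + s)) = (-1 + s)*(2 + 2*s))
b(m) = -2 (b(m) = -2 + 2*0² = -2 + 2*0 = -2 + 0 = -2)
(Q(6) + 0²)*b(6) = ((7 + 6) + 0²)*(-2) = (13 + 0)*(-2) = 13*(-2) = -26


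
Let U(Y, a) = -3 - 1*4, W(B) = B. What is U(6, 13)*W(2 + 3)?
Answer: -35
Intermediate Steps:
U(Y, a) = -7 (U(Y, a) = -3 - 4 = -7)
U(6, 13)*W(2 + 3) = -7*(2 + 3) = -7*5 = -35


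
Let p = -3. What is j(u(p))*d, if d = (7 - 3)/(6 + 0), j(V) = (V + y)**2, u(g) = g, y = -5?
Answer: 128/3 ≈ 42.667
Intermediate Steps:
j(V) = (-5 + V)**2 (j(V) = (V - 5)**2 = (-5 + V)**2)
d = 2/3 (d = 4/6 = 4*(1/6) = 2/3 ≈ 0.66667)
j(u(p))*d = (-5 - 3)**2*(2/3) = (-8)**2*(2/3) = 64*(2/3) = 128/3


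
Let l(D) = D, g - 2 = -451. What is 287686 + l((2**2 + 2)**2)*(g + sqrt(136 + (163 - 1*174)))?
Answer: 271522 + 180*sqrt(5) ≈ 2.7192e+5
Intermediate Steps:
g = -449 (g = 2 - 451 = -449)
287686 + l((2**2 + 2)**2)*(g + sqrt(136 + (163 - 1*174))) = 287686 + (2**2 + 2)**2*(-449 + sqrt(136 + (163 - 1*174))) = 287686 + (4 + 2)**2*(-449 + sqrt(136 + (163 - 174))) = 287686 + 6**2*(-449 + sqrt(136 - 11)) = 287686 + 36*(-449 + sqrt(125)) = 287686 + 36*(-449 + 5*sqrt(5)) = 287686 + (-16164 + 180*sqrt(5)) = 271522 + 180*sqrt(5)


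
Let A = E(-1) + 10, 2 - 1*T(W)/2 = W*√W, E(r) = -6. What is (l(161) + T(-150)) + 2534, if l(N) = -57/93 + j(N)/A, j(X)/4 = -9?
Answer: 78380/31 + 1500*I*√6 ≈ 2528.4 + 3674.2*I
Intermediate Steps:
T(W) = 4 - 2*W^(3/2) (T(W) = 4 - 2*W*√W = 4 - 2*W^(3/2))
A = 4 (A = -6 + 10 = 4)
j(X) = -36 (j(X) = 4*(-9) = -36)
l(N) = -298/31 (l(N) = -57/93 - 36/4 = -57*1/93 - 36*¼ = -19/31 - 9 = -298/31)
(l(161) + T(-150)) + 2534 = (-298/31 + (4 - (-1500)*I*√6)) + 2534 = (-298/31 + (4 + 1500*I*√6)) + 2534 = (-174/31 + 1500*I*√6) + 2534 = 78380/31 + 1500*I*√6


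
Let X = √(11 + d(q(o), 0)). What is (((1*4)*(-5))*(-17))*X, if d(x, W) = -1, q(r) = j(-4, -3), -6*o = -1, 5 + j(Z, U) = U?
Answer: 340*√10 ≈ 1075.2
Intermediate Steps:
j(Z, U) = -5 + U
o = ⅙ (o = -⅙*(-1) = ⅙ ≈ 0.16667)
q(r) = -8 (q(r) = -5 - 3 = -8)
X = √10 (X = √(11 - 1) = √10 ≈ 3.1623)
(((1*4)*(-5))*(-17))*X = (((1*4)*(-5))*(-17))*√10 = ((4*(-5))*(-17))*√10 = (-20*(-17))*√10 = 340*√10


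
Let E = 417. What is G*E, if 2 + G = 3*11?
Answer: 12927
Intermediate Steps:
G = 31 (G = -2 + 3*11 = -2 + 33 = 31)
G*E = 31*417 = 12927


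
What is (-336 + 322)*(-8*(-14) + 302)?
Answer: -5796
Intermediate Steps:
(-336 + 322)*(-8*(-14) + 302) = -14*(112 + 302) = -14*414 = -5796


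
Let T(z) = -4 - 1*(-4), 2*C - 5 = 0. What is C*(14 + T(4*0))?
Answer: 35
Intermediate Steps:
C = 5/2 (C = 5/2 + (1/2)*0 = 5/2 + 0 = 5/2 ≈ 2.5000)
T(z) = 0 (T(z) = -4 + 4 = 0)
C*(14 + T(4*0)) = 5*(14 + 0)/2 = (5/2)*14 = 35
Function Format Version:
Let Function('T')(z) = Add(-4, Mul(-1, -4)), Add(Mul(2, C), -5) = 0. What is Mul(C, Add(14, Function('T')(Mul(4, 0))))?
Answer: 35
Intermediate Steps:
C = Rational(5, 2) (C = Add(Rational(5, 2), Mul(Rational(1, 2), 0)) = Add(Rational(5, 2), 0) = Rational(5, 2) ≈ 2.5000)
Function('T')(z) = 0 (Function('T')(z) = Add(-4, 4) = 0)
Mul(C, Add(14, Function('T')(Mul(4, 0)))) = Mul(Rational(5, 2), Add(14, 0)) = Mul(Rational(5, 2), 14) = 35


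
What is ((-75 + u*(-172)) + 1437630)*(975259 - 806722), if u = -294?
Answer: 250803786051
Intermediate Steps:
((-75 + u*(-172)) + 1437630)*(975259 - 806722) = ((-75 - 294*(-172)) + 1437630)*(975259 - 806722) = ((-75 + 50568) + 1437630)*168537 = (50493 + 1437630)*168537 = 1488123*168537 = 250803786051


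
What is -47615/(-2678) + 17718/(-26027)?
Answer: 1191826801/69700306 ≈ 17.099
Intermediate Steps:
-47615/(-2678) + 17718/(-26027) = -47615*(-1/2678) + 17718*(-1/26027) = 47615/2678 - 17718/26027 = 1191826801/69700306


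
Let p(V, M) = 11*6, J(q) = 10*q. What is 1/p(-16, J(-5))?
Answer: 1/66 ≈ 0.015152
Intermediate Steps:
p(V, M) = 66
1/p(-16, J(-5)) = 1/66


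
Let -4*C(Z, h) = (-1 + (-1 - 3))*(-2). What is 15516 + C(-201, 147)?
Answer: 31027/2 ≈ 15514.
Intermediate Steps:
C(Z, h) = -5/2 (C(Z, h) = -(-1 + (-1 - 3))*(-2)/4 = -(-1 - 4)*(-2)/4 = -(-5)*(-2)/4 = -1/4*10 = -5/2)
15516 + C(-201, 147) = 15516 - 5/2 = 31027/2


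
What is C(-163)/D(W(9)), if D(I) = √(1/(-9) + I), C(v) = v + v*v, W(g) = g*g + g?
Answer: 79218*√809/809 ≈ 2785.2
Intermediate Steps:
W(g) = g + g² (W(g) = g² + g = g + g²)
C(v) = v + v²
D(I) = √(-⅑ + I)
C(-163)/D(W(9)) = (-163*(1 - 163))/((√(-1 + 9*(9*(1 + 9)))/3)) = (-163*(-162))/((√(-1 + 9*(9*10))/3)) = 26406/((√(-1 + 9*90)/3)) = 26406/((√(-1 + 810)/3)) = 26406/((√809/3)) = 26406*(3*√809/809) = 79218*√809/809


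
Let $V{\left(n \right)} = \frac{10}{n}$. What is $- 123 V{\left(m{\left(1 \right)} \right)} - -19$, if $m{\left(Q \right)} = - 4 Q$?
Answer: $\frac{653}{2} \approx 326.5$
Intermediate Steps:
$- 123 V{\left(m{\left(1 \right)} \right)} - -19 = - 123 \frac{10}{\left(-4\right) 1} - -19 = - 123 \frac{10}{-4} + 19 = - 123 \cdot 10 \left(- \frac{1}{4}\right) + 19 = \left(-123\right) \left(- \frac{5}{2}\right) + 19 = \frac{615}{2} + 19 = \frac{653}{2}$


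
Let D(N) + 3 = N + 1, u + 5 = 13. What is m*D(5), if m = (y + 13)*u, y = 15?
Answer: 672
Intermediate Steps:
u = 8 (u = -5 + 13 = 8)
D(N) = -2 + N (D(N) = -3 + (N + 1) = -3 + (1 + N) = -2 + N)
m = 224 (m = (15 + 13)*8 = 28*8 = 224)
m*D(5) = 224*(-2 + 5) = 224*3 = 672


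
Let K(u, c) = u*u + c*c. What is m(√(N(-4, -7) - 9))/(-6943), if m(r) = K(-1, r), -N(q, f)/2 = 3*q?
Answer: -16/6943 ≈ -0.0023045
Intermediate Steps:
K(u, c) = c² + u² (K(u, c) = u² + c² = c² + u²)
N(q, f) = -6*q
m(r) = 1 + r² (m(r) = r² + (-1)² = r² + 1 = 1 + r²)
m(√(N(-4, -7) - 9))/(-6943) = (1 + (√(-6*(-4) - 9))²)/(-6943) = (1 + (√(24 - 9))²)*(-1/6943) = (1 + (√15)²)*(-1/6943) = (1 + 15)*(-1/6943) = 16*(-1/6943) = -16/6943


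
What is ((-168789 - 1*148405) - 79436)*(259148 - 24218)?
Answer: -93180285900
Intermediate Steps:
((-168789 - 1*148405) - 79436)*(259148 - 24218) = ((-168789 - 148405) - 79436)*234930 = (-317194 - 79436)*234930 = -396630*234930 = -93180285900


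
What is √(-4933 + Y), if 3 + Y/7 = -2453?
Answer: 5*I*√885 ≈ 148.74*I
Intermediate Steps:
Y = -17192 (Y = -21 + 7*(-2453) = -21 - 17171 = -17192)
√(-4933 + Y) = √(-4933 - 17192) = √(-22125) = 5*I*√885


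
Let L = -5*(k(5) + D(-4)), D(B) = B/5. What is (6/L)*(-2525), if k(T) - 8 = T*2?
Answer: 7575/43 ≈ 176.16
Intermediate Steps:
D(B) = B/5 (D(B) = B*(⅕) = B/5)
k(T) = 8 + 2*T (k(T) = 8 + T*2 = 8 + 2*T)
L = -86 (L = -5*((8 + 2*5) + (⅕)*(-4)) = -5*((8 + 10) - ⅘) = -5*(18 - ⅘) = -5*86/5 = -86)
(6/L)*(-2525) = (6/(-86))*(-2525) = (6*(-1/86))*(-2525) = -3/43*(-2525) = 7575/43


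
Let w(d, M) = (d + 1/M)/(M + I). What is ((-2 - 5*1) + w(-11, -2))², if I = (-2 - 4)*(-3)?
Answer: 61009/1024 ≈ 59.579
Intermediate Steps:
I = 18 (I = -6*(-3) = 18)
w(d, M) = (d + 1/M)/(18 + M) (w(d, M) = (d + 1/M)/(M + 18) = (d + 1/M)/(18 + M))
((-2 - 5*1) + w(-11, -2))² = ((-2 - 5*1) + (1 - 2*(-11))/((-2)*(18 - 2)))² = ((-2 - 5) - ½*(1 + 22)/16)² = (-7 - ½*1/16*23)² = (-7 - 23/32)² = (-247/32)² = 61009/1024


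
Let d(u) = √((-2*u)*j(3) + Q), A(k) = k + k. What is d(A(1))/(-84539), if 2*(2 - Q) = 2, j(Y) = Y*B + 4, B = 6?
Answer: -I*√87/84539 ≈ -0.00011033*I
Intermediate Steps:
j(Y) = 4 + 6*Y (j(Y) = Y*6 + 4 = 6*Y + 4 = 4 + 6*Y)
A(k) = 2*k
Q = 1 (Q = 2 - ½*2 = 2 - 1 = 1)
d(u) = √(1 - 44*u) (d(u) = √((-2*u)*(4 + 6*3) + 1) = √((-2*u)*(4 + 18) + 1) = √(-2*u*22 + 1) = √(-44*u + 1) = √(1 - 44*u))
d(A(1))/(-84539) = √(1 - 88)/(-84539) = √(1 - 44*2)*(-1/84539) = √(1 - 88)*(-1/84539) = √(-87)*(-1/84539) = (I*√87)*(-1/84539) = -I*√87/84539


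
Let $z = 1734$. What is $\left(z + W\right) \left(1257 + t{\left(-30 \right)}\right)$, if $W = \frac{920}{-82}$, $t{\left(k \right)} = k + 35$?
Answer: $\frac{89140108}{41} \approx 2.1741 \cdot 10^{6}$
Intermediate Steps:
$t{\left(k \right)} = 35 + k$
$W = - \frac{460}{41}$ ($W = 920 \left(- \frac{1}{82}\right) = - \frac{460}{41} \approx -11.22$)
$\left(z + W\right) \left(1257 + t{\left(-30 \right)}\right) = \left(1734 - \frac{460}{41}\right) \left(1257 + \left(35 - 30\right)\right) = \frac{70634 \left(1257 + 5\right)}{41} = \frac{70634}{41} \cdot 1262 = \frac{89140108}{41}$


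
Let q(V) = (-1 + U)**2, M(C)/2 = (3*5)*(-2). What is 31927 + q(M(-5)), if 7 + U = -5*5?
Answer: 33016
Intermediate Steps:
U = -32 (U = -7 - 5*5 = -7 - 25 = -32)
M(C) = -60 (M(C) = 2*((3*5)*(-2)) = 2*(15*(-2)) = 2*(-30) = -60)
q(V) = 1089 (q(V) = (-1 - 32)**2 = (-33)**2 = 1089)
31927 + q(M(-5)) = 31927 + 1089 = 33016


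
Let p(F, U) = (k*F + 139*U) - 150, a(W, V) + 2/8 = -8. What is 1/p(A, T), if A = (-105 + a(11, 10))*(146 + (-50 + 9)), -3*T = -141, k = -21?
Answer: 4/1024397 ≈ 3.9047e-6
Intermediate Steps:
a(W, V) = -33/4 (a(W, V) = -¼ - 8 = -33/4)
T = 47 (T = -⅓*(-141) = 47)
A = -47565/4 (A = (-105 - 33/4)*(146 + (-50 + 9)) = -453*(146 - 41)/4 = -453/4*105 = -47565/4 ≈ -11891.)
p(F, U) = -150 - 21*F + 139*U (p(F, U) = (-21*F + 139*U) - 150 = -150 - 21*F + 139*U)
1/p(A, T) = 1/(-150 - 21*(-47565/4) + 139*47) = 1/(-150 + 998865/4 + 6533) = 1/(1024397/4) = 4/1024397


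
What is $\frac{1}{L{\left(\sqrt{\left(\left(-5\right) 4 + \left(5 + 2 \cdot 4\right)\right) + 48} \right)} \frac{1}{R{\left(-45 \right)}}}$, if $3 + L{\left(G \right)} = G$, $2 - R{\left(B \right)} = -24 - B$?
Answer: $- \frac{57}{32} - \frac{19 \sqrt{41}}{32} \approx -5.5831$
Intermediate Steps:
$R{\left(B \right)} = 26 + B$ ($R{\left(B \right)} = 2 - \left(-24 - B\right) = 2 + \left(24 + B\right) = 26 + B$)
$L{\left(G \right)} = -3 + G$
$\frac{1}{L{\left(\sqrt{\left(\left(-5\right) 4 + \left(5 + 2 \cdot 4\right)\right) + 48} \right)} \frac{1}{R{\left(-45 \right)}}} = \frac{1}{\left(-3 + \sqrt{\left(\left(-5\right) 4 + \left(5 + 2 \cdot 4\right)\right) + 48}\right) \frac{1}{26 - 45}} = \frac{1}{\left(-3 + \sqrt{\left(-20 + \left(5 + 8\right)\right) + 48}\right) \frac{1}{-19}} = \frac{1}{\left(-3 + \sqrt{\left(-20 + 13\right) + 48}\right) \left(- \frac{1}{19}\right)} = \frac{1}{\left(-3 + \sqrt{-7 + 48}\right) \left(- \frac{1}{19}\right)} = \frac{1}{\left(-3 + \sqrt{41}\right) \left(- \frac{1}{19}\right)} = \frac{1}{\frac{3}{19} - \frac{\sqrt{41}}{19}}$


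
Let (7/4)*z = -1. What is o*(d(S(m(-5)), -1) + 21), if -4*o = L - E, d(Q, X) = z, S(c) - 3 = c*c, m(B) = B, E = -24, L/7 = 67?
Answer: -70499/28 ≈ -2517.8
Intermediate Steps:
L = 469 (L = 7*67 = 469)
z = -4/7 (z = (4/7)*(-1) = -4/7 ≈ -0.57143)
S(c) = 3 + c² (S(c) = 3 + c*c = 3 + c²)
d(Q, X) = -4/7
o = -493/4 (o = -(469 - 1*(-24))/4 = -(469 + 24)/4 = -¼*493 = -493/4 ≈ -123.25)
o*(d(S(m(-5)), -1) + 21) = -493*(-4/7 + 21)/4 = -493/4*143/7 = -70499/28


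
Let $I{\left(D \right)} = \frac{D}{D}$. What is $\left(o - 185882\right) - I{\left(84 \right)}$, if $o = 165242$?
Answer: $-20641$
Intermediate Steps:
$I{\left(D \right)} = 1$
$\left(o - 185882\right) - I{\left(84 \right)} = \left(165242 - 185882\right) - 1 = -20640 - 1 = -20641$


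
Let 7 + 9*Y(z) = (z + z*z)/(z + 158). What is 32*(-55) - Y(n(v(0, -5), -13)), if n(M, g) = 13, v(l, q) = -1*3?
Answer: -2707625/1539 ≈ -1759.3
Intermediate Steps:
v(l, q) = -3
Y(z) = -7/9 + (z + z**2)/(9*(158 + z)) (Y(z) = -7/9 + ((z + z*z)/(z + 158))/9 = -7/9 + ((z + z**2)/(158 + z))/9 = -7/9 + (z + z**2)/(9*(158 + z)))
32*(-55) - Y(n(v(0, -5), -13)) = 32*(-55) - (-1106 + 13**2 - 6*13)/(9*(158 + 13)) = -1760 - (-1106 + 169 - 78)/(9*171) = -1760 - (-1015)/(9*171) = -1760 - 1*(-1015/1539) = -1760 + 1015/1539 = -2707625/1539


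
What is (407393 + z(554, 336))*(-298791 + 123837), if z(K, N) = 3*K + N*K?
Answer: -104132445846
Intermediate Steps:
z(K, N) = 3*K + K*N
(407393 + z(554, 336))*(-298791 + 123837) = (407393 + 554*(3 + 336))*(-298791 + 123837) = (407393 + 554*339)*(-174954) = (407393 + 187806)*(-174954) = 595199*(-174954) = -104132445846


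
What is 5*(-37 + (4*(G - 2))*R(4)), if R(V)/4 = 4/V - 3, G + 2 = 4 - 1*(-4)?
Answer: -825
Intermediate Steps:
G = 6 (G = -2 + (4 - 1*(-4)) = -2 + (4 + 4) = -2 + 8 = 6)
R(V) = -12 + 16/V (R(V) = 4*(4/V - 3) = 4*(-3 + 4/V) = -12 + 16/V)
5*(-37 + (4*(G - 2))*R(4)) = 5*(-37 + (4*(6 - 2))*(-12 + 16/4)) = 5*(-37 + (4*4)*(-12 + 16*(¼))) = 5*(-37 + 16*(-12 + 4)) = 5*(-37 + 16*(-8)) = 5*(-37 - 128) = 5*(-165) = -825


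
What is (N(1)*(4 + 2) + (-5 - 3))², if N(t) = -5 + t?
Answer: 1024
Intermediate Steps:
(N(1)*(4 + 2) + (-5 - 3))² = ((-5 + 1)*(4 + 2) + (-5 - 3))² = (-4*6 - 8)² = (-24 - 8)² = (-32)² = 1024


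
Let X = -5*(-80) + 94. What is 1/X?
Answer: 1/494 ≈ 0.0020243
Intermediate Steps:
X = 494 (X = 400 + 94 = 494)
1/X = 1/494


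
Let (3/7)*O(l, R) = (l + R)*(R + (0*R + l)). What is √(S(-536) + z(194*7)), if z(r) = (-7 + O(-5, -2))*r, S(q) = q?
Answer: 2*√326751/3 ≈ 381.08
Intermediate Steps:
O(l, R) = 7*(R + l)²/3 (O(l, R) = 7*((l + R)*(R + (0*R + l)))/3 = 7*((R + l)*(R + (0 + l)))/3 = 7*((R + l)*(R + l))/3 = 7*(R + l)²/3)
z(r) = 322*r/3 (z(r) = (-7 + 7*(-2 - 5)²/3)*r = (-7 + (7/3)*(-7)²)*r = (-7 + (7/3)*49)*r = (-7 + 343/3)*r = 322*r/3)
√(S(-536) + z(194*7)) = √(-536 + 322*(194*7)/3) = √(-536 + (322/3)*1358) = √(-536 + 437276/3) = √(435668/3) = 2*√326751/3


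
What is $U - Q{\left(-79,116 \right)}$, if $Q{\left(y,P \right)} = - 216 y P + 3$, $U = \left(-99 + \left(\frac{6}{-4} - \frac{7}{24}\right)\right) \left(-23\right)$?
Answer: $- \frac{47450611}{24} \approx -1.9771 \cdot 10^{6}$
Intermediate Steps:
$U = \frac{55637}{24}$ ($U = \left(-99 + \left(6 \left(- \frac{1}{4}\right) - \frac{7}{24}\right)\right) \left(-23\right) = \left(-99 - \frac{43}{24}\right) \left(-23\right) = \left(- \frac{2419}{24}\right) \left(-23\right) = \frac{55637}{24} \approx 2318.2$)
$Q{\left(y,P \right)} = 3 - 216 P y$ ($Q{\left(y,P \right)} = - 216 P y + 3 = 3 - 216 P y$)
$U - Q{\left(-79,116 \right)} = \frac{55637}{24} - \left(3 - 25056 \left(-79\right)\right) = \frac{55637}{24} - \left(3 + 1979424\right) = \frac{55637}{24} - 1979427 = - \frac{47450611}{24}$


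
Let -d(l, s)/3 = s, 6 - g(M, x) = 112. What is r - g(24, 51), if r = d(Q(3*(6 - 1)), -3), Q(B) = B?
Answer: 115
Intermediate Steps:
g(M, x) = -106 (g(M, x) = 6 - 1*112 = 6 - 112 = -106)
d(l, s) = -3*s
r = 9 (r = -3*(-3) = 9)
r - g(24, 51) = 9 - 1*(-106) = 9 + 106 = 115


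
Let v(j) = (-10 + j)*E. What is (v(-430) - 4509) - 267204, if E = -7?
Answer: -268633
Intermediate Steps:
v(j) = 70 - 7*j (v(j) = (-10 + j)*(-7) = 70 - 7*j)
(v(-430) - 4509) - 267204 = ((70 - 7*(-430)) - 4509) - 267204 = ((70 + 3010) - 4509) - 267204 = (3080 - 4509) - 267204 = -1429 - 267204 = -268633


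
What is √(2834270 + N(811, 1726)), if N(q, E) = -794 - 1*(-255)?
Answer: 3*√314859 ≈ 1683.4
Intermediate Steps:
N(q, E) = -539 (N(q, E) = -794 + 255 = -539)
√(2834270 + N(811, 1726)) = √(2834270 - 539) = √2833731 = 3*√314859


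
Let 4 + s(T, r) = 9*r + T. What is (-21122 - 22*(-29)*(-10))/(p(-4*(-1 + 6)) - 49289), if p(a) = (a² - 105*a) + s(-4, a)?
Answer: 27502/46977 ≈ 0.58544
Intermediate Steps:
s(T, r) = -4 + T + 9*r (s(T, r) = -4 + (9*r + T) = -4 + (T + 9*r) = -4 + T + 9*r)
p(a) = -8 + a² - 96*a (p(a) = (a² - 105*a) + (-4 - 4 + 9*a) = (a² - 105*a) + (-8 + 9*a) = -8 + a² - 96*a)
(-21122 - 22*(-29)*(-10))/(p(-4*(-1 + 6)) - 49289) = (-21122 - 22*(-29)*(-10))/((-8 + (-4*(-1 + 6))² - (-384)*(-1 + 6)) - 49289) = (-21122 + 638*(-10))/((-8 + (-4*5)² - (-384)*5) - 49289) = (-21122 - 6380)/((-8 + (-20)² - 96*(-20)) - 49289) = -27502/((-8 + 400 + 1920) - 49289) = -27502/(2312 - 49289) = -27502/(-46977) = -27502*(-1/46977) = 27502/46977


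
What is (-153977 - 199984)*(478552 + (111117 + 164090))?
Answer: -266801289399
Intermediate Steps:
(-153977 - 199984)*(478552 + (111117 + 164090)) = -353961*(478552 + 275207) = -353961*753759 = -266801289399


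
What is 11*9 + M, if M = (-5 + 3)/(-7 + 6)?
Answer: 101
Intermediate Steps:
M = 2 (M = -2/(-1) = -2*(-1) = 2)
11*9 + M = 11*9 + 2 = 99 + 2 = 101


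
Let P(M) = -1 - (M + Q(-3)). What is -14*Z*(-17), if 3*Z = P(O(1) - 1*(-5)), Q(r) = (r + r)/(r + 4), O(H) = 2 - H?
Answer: -238/3 ≈ -79.333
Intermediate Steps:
Q(r) = 2*r/(4 + r) (Q(r) = (2*r)/(4 + r) = 2*r/(4 + r))
P(M) = 5 - M (P(M) = -1 - (M + 2*(-3)/(4 - 3)) = -1 - (M + 2*(-3)/1) = -1 - (M + 2*(-3)*1) = -1 - (M - 6) = -1 - (-6 + M) = -1 + (6 - M) = 5 - M)
Z = -⅓ (Z = (5 - ((2 - 1*1) - 1*(-5)))/3 = (5 - ((2 - 1) + 5))/3 = (5 - (1 + 5))/3 = (5 - 1*6)/3 = (5 - 6)/3 = (⅓)*(-1) = -⅓ ≈ -0.33333)
-14*Z*(-17) = -14*(-⅓)*(-17) = (14/3)*(-17) = -238/3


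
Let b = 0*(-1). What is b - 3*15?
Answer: -45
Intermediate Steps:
b = 0
b - 3*15 = 0 - 3*15 = 0 - 45 = -45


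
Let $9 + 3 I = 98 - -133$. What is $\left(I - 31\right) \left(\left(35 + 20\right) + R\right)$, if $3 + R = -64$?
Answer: $-516$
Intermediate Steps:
$R = -67$ ($R = -3 - 64 = -67$)
$I = 74$ ($I = -3 + \frac{98 - -133}{3} = -3 + \frac{98 + 133}{3} = -3 + \frac{1}{3} \cdot 231 = -3 + 77 = 74$)
$\left(I - 31\right) \left(\left(35 + 20\right) + R\right) = \left(74 - 31\right) \left(\left(35 + 20\right) - 67\right) = 43 \left(55 - 67\right) = 43 \left(-12\right) = -516$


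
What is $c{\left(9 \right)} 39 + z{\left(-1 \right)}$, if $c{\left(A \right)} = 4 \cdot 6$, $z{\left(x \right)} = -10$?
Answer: $926$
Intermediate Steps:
$c{\left(A \right)} = 24$
$c{\left(9 \right)} 39 + z{\left(-1 \right)} = 24 \cdot 39 - 10 = 936 - 10 = 926$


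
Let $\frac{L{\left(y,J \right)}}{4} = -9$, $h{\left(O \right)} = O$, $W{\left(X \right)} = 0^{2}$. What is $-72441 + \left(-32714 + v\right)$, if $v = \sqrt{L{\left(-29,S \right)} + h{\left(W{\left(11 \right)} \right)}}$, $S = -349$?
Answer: $-105155 + 6 i \approx -1.0516 \cdot 10^{5} + 6.0 i$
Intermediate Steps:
$W{\left(X \right)} = 0$
$L{\left(y,J \right)} = -36$ ($L{\left(y,J \right)} = 4 \left(-9\right) = -36$)
$v = 6 i$ ($v = \sqrt{-36 + 0} = \sqrt{-36} = 6 i \approx 6.0 i$)
$-72441 + \left(-32714 + v\right) = -72441 - \left(32714 - 6 i\right) = -105155 + 6 i$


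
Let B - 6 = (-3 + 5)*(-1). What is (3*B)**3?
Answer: 1728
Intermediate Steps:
B = 4 (B = 6 + (-3 + 5)*(-1) = 6 + 2*(-1) = 6 - 2 = 4)
(3*B)**3 = (3*4)**3 = 12**3 = 1728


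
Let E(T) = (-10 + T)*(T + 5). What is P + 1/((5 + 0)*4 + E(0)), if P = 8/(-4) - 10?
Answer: -361/30 ≈ -12.033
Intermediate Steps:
P = -12 (P = 8*(-1/4) - 10 = -2 - 10 = -12)
E(T) = (-10 + T)*(5 + T)
P + 1/((5 + 0)*4 + E(0)) = -12 + 1/((5 + 0)*4 + (-50 + 0**2 - 5*0)) = -12 + 1/(5*4 + (-50 + 0 + 0)) = -12 + 1/(20 - 50) = -12 + 1/(-30) = -12 - 1/30 = -361/30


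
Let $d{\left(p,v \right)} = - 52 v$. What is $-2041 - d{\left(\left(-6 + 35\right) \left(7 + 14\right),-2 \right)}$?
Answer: $-2145$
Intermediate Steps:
$-2041 - d{\left(\left(-6 + 35\right) \left(7 + 14\right),-2 \right)} = -2041 - \left(-52\right) \left(-2\right) = -2041 - 104 = -2145$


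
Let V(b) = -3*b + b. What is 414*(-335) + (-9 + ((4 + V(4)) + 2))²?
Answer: -138569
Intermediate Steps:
V(b) = -2*b
414*(-335) + (-9 + ((4 + V(4)) + 2))² = 414*(-335) + (-9 + ((4 - 2*4) + 2))² = -138690 + (-9 + ((4 - 8) + 2))² = -138690 + (-9 + (-4 + 2))² = -138690 + (-9 - 2)² = -138690 + (-11)² = -138690 + 121 = -138569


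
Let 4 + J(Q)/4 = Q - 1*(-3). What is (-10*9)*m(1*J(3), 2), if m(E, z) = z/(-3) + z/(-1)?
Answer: 240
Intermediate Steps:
J(Q) = -4 + 4*Q (J(Q) = -16 + 4*(Q - 1*(-3)) = -16 + 4*(Q + 3) = -16 + 4*(3 + Q) = -16 + (12 + 4*Q) = -4 + 4*Q)
m(E, z) = -4*z/3 (m(E, z) = z*(-1/3) + z*(-1) = -z/3 - z = -4*z/3)
(-10*9)*m(1*J(3), 2) = (-10*9)*(-4/3*2) = -90*(-8/3) = 240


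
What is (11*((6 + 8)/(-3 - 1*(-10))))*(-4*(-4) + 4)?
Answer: 440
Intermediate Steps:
(11*((6 + 8)/(-3 - 1*(-10))))*(-4*(-4) + 4) = (11*(14/(-3 + 10)))*(16 + 4) = (11*(14/7))*20 = (11*(14*(1/7)))*20 = (11*2)*20 = 22*20 = 440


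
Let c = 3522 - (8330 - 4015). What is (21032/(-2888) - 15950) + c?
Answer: -6046852/361 ≈ -16750.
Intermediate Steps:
c = -793 (c = 3522 - 1*4315 = 3522 - 4315 = -793)
(21032/(-2888) - 15950) + c = (21032/(-2888) - 15950) - 793 = (21032*(-1/2888) - 15950) - 793 = (-2629/361 - 15950) - 793 = -5760579/361 - 793 = -6046852/361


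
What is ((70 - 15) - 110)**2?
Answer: 3025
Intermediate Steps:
((70 - 15) - 110)**2 = (55 - 110)**2 = (-55)**2 = 3025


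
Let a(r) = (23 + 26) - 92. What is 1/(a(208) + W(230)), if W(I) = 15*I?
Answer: 1/3407 ≈ 0.00029351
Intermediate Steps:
a(r) = -43 (a(r) = 49 - 92 = -43)
1/(a(208) + W(230)) = 1/(-43 + 15*230) = 1/(-43 + 3450) = 1/3407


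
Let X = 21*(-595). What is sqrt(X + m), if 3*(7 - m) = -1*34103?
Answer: I*sqrt(10083)/3 ≈ 33.471*I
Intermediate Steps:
X = -12495
m = 34124/3 (m = 7 - (-1)*34103/3 = 7 - 1/3*(-34103) = 7 + 34103/3 = 34124/3 ≈ 11375.)
sqrt(X + m) = sqrt(-12495 + 34124/3) = sqrt(-3361/3) = I*sqrt(10083)/3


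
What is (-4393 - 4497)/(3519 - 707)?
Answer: -4445/1406 ≈ -3.1614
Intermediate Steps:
(-4393 - 4497)/(3519 - 707) = -8890/2812 = -8890*1/2812 = -4445/1406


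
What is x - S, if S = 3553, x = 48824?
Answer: 45271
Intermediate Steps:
x - S = 48824 - 1*3553 = 48824 - 3553 = 45271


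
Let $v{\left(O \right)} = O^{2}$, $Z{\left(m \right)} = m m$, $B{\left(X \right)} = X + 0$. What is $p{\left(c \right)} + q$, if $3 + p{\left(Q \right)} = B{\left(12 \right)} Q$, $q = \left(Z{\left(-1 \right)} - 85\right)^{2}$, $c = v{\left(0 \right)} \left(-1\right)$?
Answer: $7053$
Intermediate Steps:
$B{\left(X \right)} = X$
$Z{\left(m \right)} = m^{2}$
$c = 0$ ($c = 0^{2} \left(-1\right) = 0 \left(-1\right) = 0$)
$q = 7056$ ($q = \left(\left(-1\right)^{2} - 85\right)^{2} = \left(1 - 85\right)^{2} = \left(-84\right)^{2} = 7056$)
$p{\left(Q \right)} = -3 + 12 Q$
$p{\left(c \right)} + q = \left(-3 + 12 \cdot 0\right) + 7056 = \left(-3 + 0\right) + 7056 = -3 + 7056 = 7053$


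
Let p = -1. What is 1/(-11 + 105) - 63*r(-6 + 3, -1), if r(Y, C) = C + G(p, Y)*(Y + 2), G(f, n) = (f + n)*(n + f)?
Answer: 100675/94 ≈ 1071.0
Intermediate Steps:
G(f, n) = (f + n)² (G(f, n) = (f + n)*(f + n) = (f + n)²)
r(Y, C) = C + (-1 + Y)²*(2 + Y) (r(Y, C) = C + (-1 + Y)²*(Y + 2) = C + (-1 + Y)²*(2 + Y))
1/(-11 + 105) - 63*r(-6 + 3, -1) = 1/(-11 + 105) - 63*(2 - 1 + (-6 + 3)³ - 3*(-6 + 3)) = 1/94 - 63*(2 - 1 + (-3)³ - 3*(-3)) = 1/94 - 63*(2 - 1 - 27 + 9) = 1/94 - 63*(-17) = 1/94 + 1071 = 100675/94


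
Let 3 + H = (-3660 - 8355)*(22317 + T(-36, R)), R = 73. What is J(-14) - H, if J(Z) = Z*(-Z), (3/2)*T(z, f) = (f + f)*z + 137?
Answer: 227135372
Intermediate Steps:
T(z, f) = 274/3 + 4*f*z/3 (T(z, f) = 2*((f + f)*z + 137)/3 = 2*((2*f)*z + 137)/3 = 2*(2*f*z + 137)/3 = 2*(137 + 2*f*z)/3 = 274/3 + 4*f*z/3)
J(Z) = -Z²
H = -227135568 (H = -3 + (-3660 - 8355)*(22317 + (274/3 + (4/3)*73*(-36))) = -3 - 12015*(22317 + (274/3 - 3504)) = -3 - 12015*(22317 - 10238/3) = -3 - 12015*56713/3 = -3 - 227135565 = -227135568)
J(-14) - H = -1*(-14)² - 1*(-227135568) = -1*196 + 227135568 = -196 + 227135568 = 227135372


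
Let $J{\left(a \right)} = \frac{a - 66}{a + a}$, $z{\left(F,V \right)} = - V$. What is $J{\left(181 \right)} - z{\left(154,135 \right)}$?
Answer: $\frac{48985}{362} \approx 135.32$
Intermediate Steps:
$J{\left(a \right)} = \frac{-66 + a}{2 a}$
$J{\left(181 \right)} - z{\left(154,135 \right)} = \frac{-66 + 181}{2 \cdot 181} - \left(-1\right) 135 = \frac{1}{2} \cdot \frac{1}{181} \cdot 115 - -135 = \frac{115}{362} + 135 = \frac{48985}{362}$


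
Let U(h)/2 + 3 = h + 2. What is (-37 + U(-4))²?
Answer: 2209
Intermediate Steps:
U(h) = -2 + 2*h (U(h) = -6 + 2*(h + 2) = -6 + 2*(2 + h) = -6 + (4 + 2*h) = -2 + 2*h)
(-37 + U(-4))² = (-37 + (-2 + 2*(-4)))² = (-37 + (-2 - 8))² = (-37 - 10)² = (-47)² = 2209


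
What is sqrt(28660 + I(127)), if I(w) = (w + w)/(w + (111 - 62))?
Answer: sqrt(55488554)/44 ≈ 169.30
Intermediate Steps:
I(w) = 2*w/(49 + w) (I(w) = (2*w)/(w + 49) = (2*w)/(49 + w) = 2*w/(49 + w))
sqrt(28660 + I(127)) = sqrt(28660 + 2*127/(49 + 127)) = sqrt(28660 + 2*127/176) = sqrt(28660 + 2*127*(1/176)) = sqrt(28660 + 127/88) = sqrt(2522207/88) = sqrt(55488554)/44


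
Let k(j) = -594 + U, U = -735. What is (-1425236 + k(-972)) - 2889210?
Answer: -4315775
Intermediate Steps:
k(j) = -1329 (k(j) = -594 - 735 = -1329)
(-1425236 + k(-972)) - 2889210 = (-1425236 - 1329) - 2889210 = -1426565 - 2889210 = -4315775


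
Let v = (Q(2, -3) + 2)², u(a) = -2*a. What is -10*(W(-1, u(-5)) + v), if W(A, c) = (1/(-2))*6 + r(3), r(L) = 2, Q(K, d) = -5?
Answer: -80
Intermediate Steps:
W(A, c) = -1 (W(A, c) = (1/(-2))*6 + 2 = (1*(-½))*6 + 2 = -½*6 + 2 = -3 + 2 = -1)
v = 9 (v = (-5 + 2)² = (-3)² = 9)
-10*(W(-1, u(-5)) + v) = -10*(-1 + 9) = -10*8 = -80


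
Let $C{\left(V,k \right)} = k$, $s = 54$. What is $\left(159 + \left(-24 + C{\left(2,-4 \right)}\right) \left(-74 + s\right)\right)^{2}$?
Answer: $516961$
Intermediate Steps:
$\left(159 + \left(-24 + C{\left(2,-4 \right)}\right) \left(-74 + s\right)\right)^{2} = \left(159 + \left(-24 - 4\right) \left(-74 + 54\right)\right)^{2} = \left(159 - -560\right)^{2} = \left(159 + 560\right)^{2} = 719^{2} = 516961$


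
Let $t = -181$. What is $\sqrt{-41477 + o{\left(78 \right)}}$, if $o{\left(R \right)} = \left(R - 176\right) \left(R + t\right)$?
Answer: $3 i \sqrt{3487} \approx 177.15 i$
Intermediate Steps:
$o{\left(R \right)} = \left(-181 + R\right) \left(-176 + R\right)$ ($o{\left(R \right)} = \left(R - 176\right) \left(R - 181\right) = \left(-176 + R\right) \left(-181 + R\right) = \left(-181 + R\right) \left(-176 + R\right)$)
$\sqrt{-41477 + o{\left(78 \right)}} = \sqrt{-41477 + \left(31856 + 78^{2} - 27846\right)} = \sqrt{-41477 + \left(31856 + 6084 - 27846\right)} = \sqrt{-41477 + 10094} = \sqrt{-31383} = 3 i \sqrt{3487}$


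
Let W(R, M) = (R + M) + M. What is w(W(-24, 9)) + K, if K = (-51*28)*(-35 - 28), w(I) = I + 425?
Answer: 90383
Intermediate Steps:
W(R, M) = R + 2*M (W(R, M) = (M + R) + M = R + 2*M)
w(I) = 425 + I
K = 89964 (K = -1428*(-63) = 89964)
w(W(-24, 9)) + K = (425 + (-24 + 2*9)) + 89964 = (425 + (-24 + 18)) + 89964 = (425 - 6) + 89964 = 419 + 89964 = 90383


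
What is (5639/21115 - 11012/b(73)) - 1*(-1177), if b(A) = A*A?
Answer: 132235731646/112521835 ≈ 1175.2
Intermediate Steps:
b(A) = A²
(5639/21115 - 11012/b(73)) - 1*(-1177) = (5639/21115 - 11012/(73²)) - 1*(-1177) = (5639*(1/21115) - 11012/5329) + 1177 = (5639/21115 - 11012*1/5329) + 1177 = (5639/21115 - 11012/5329) + 1177 = -202468149/112521835 + 1177 = 132235731646/112521835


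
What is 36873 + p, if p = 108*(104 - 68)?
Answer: 40761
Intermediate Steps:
p = 3888 (p = 108*36 = 3888)
36873 + p = 36873 + 3888 = 40761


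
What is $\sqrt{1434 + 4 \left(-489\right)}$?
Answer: $3 i \sqrt{58} \approx 22.847 i$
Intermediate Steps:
$\sqrt{1434 + 4 \left(-489\right)} = \sqrt{1434 - 1956} = \sqrt{-522} = 3 i \sqrt{58}$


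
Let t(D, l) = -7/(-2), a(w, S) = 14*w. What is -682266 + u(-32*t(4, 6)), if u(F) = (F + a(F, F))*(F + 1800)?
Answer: -3518106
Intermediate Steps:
t(D, l) = 7/2 (t(D, l) = -7*(-½) = 7/2)
u(F) = 15*F*(1800 + F) (u(F) = (F + 14*F)*(F + 1800) = (15*F)*(1800 + F) = 15*F*(1800 + F))
-682266 + u(-32*t(4, 6)) = -682266 + 15*(-32*7/2)*(1800 - 32*7/2) = -682266 + 15*(-112)*(1800 - 112) = -682266 + 15*(-112)*1688 = -682266 - 2835840 = -3518106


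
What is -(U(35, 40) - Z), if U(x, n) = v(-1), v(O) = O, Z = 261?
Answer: 262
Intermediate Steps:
U(x, n) = -1
-(U(35, 40) - Z) = -(-1 - 1*261) = -(-1 - 261) = -1*(-262) = 262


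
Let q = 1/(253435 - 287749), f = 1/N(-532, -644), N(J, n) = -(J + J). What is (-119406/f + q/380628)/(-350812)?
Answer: 1659357100131308929/4581909642983904 ≈ 362.15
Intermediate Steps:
N(J, n) = -2*J
f = 1/1064 (f = 1/(-2*(-532)) = 1/1064 ≈ 0.00093985)
q = -1/34314 (q = 1/(-34314) = -1/34314 ≈ -2.9143e-5)
(-119406/f + q/380628)/(-350812) = (-119406/1/1064 - 1/34314/380628)/(-350812) = (-119406*1064 - 1/34314*1/380628)*(-1/350812) = (-127047984 - 1/13060869192)*(-1/350812) = -1659357100131308929/13060869192*(-1/350812) = 1659357100131308929/4581909642983904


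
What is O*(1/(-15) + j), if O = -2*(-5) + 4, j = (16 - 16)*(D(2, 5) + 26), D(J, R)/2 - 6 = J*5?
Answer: -14/15 ≈ -0.93333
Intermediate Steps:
D(J, R) = 12 + 10*J (D(J, R) = 12 + 2*(J*5) = 12 + 2*(5*J) = 12 + 10*J)
j = 0 (j = (16 - 16)*((12 + 10*2) + 26) = 0*((12 + 20) + 26) = 0*(32 + 26) = 0*58 = 0)
O = 14 (O = 10 + 4 = 14)
O*(1/(-15) + j) = 14*(1/(-15) + 0) = 14*(-1/15 + 0) = 14*(-1/15) = -14/15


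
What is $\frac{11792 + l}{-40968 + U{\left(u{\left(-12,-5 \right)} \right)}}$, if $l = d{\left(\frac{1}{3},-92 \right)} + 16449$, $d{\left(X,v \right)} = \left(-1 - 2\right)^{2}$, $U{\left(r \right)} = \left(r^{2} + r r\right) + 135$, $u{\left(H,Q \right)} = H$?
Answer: $- \frac{5650}{8109} \approx -0.69676$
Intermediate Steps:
$U{\left(r \right)} = 135 + 2 r^{2}$ ($U{\left(r \right)} = \left(r^{2} + r^{2}\right) + 135 = 2 r^{2} + 135 = 135 + 2 r^{2}$)
$d{\left(X,v \right)} = 9$ ($d{\left(X,v \right)} = \left(-3\right)^{2} = 9$)
$l = 16458$ ($l = 9 + 16449 = 16458$)
$\frac{11792 + l}{-40968 + U{\left(u{\left(-12,-5 \right)} \right)}} = \frac{11792 + 16458}{-40968 + \left(135 + 2 \left(-12\right)^{2}\right)} = \frac{28250}{-40968 + \left(135 + 2 \cdot 144\right)} = \frac{28250}{-40968 + \left(135 + 288\right)} = \frac{28250}{-40968 + 423} = \frac{28250}{-40545} = 28250 \left(- \frac{1}{40545}\right) = - \frac{5650}{8109}$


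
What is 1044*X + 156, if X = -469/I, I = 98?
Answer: -33882/7 ≈ -4840.3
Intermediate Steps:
X = -67/14 (X = -469/98 = -469*1/98 = -67/14 ≈ -4.7857)
1044*X + 156 = 1044*(-67/14) + 156 = -34974/7 + 156 = -33882/7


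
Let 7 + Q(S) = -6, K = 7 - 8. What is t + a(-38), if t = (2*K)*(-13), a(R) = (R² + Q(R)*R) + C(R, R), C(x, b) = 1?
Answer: 1965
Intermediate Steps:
K = -1
Q(S) = -13 (Q(S) = -7 - 6 = -13)
a(R) = 1 + R² - 13*R (a(R) = (R² - 13*R) + 1 = 1 + R² - 13*R)
t = 26 (t = (2*(-1))*(-13) = -2*(-13) = 26)
t + a(-38) = 26 + (1 + (-38)² - 13*(-38)) = 26 + (1 + 1444 + 494) = 26 + 1939 = 1965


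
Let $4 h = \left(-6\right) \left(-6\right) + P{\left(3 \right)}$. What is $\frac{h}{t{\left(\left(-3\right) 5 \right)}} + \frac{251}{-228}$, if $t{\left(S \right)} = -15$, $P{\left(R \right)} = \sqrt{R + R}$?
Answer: $- \frac{1939}{1140} - \frac{\sqrt{6}}{60} \approx -1.7417$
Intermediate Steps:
$P{\left(R \right)} = \sqrt{2} \sqrt{R}$ ($P{\left(R \right)} = \sqrt{2 R} = \sqrt{2} \sqrt{R}$)
$h = 9 + \frac{\sqrt{6}}{4}$ ($h = \frac{\left(-6\right) \left(-6\right) + \sqrt{2} \sqrt{3}}{4} = \frac{36 + \sqrt{6}}{4} = 9 + \frac{\sqrt{6}}{4} \approx 9.6124$)
$\frac{h}{t{\left(\left(-3\right) 5 \right)}} + \frac{251}{-228} = \frac{9 + \frac{\sqrt{6}}{4}}{-15} + \frac{251}{-228} = \left(9 + \frac{\sqrt{6}}{4}\right) \left(- \frac{1}{15}\right) + 251 \left(- \frac{1}{228}\right) = \left(- \frac{3}{5} - \frac{\sqrt{6}}{60}\right) - \frac{251}{228} = - \frac{1939}{1140} - \frac{\sqrt{6}}{60}$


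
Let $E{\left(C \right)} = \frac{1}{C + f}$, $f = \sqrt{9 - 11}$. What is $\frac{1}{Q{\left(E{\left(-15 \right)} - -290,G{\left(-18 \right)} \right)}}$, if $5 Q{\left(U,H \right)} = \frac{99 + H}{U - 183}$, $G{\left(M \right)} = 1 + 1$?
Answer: $\frac{121370}{22927} - \frac{5 i \sqrt{2}}{22927} \approx 5.2938 - 0.00030842 i$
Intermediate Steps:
$f = i \sqrt{2}$ ($f = \sqrt{-2} = i \sqrt{2} \approx 1.4142 i$)
$G{\left(M \right)} = 2$
$E{\left(C \right)} = \frac{1}{C + i \sqrt{2}}$
$Q{\left(U,H \right)} = \frac{99 + H}{5 \left(-183 + U\right)}$ ($Q{\left(U,H \right)} = \frac{\left(99 + H\right) \frac{1}{U - 183}}{5} = \frac{\left(99 + H\right) \frac{1}{-183 + U}}{5} = \frac{\frac{1}{-183 + U} \left(99 + H\right)}{5} = \frac{99 + H}{5 \left(-183 + U\right)}$)
$\frac{1}{Q{\left(E{\left(-15 \right)} - -290,G{\left(-18 \right)} \right)}} = \frac{1}{\frac{1}{5} \frac{1}{-183 + \left(\frac{1}{-15 + i \sqrt{2}} - -290\right)} \left(99 + 2\right)} = \frac{1}{\frac{1}{5} \frac{1}{-183 + \left(\frac{1}{-15 + i \sqrt{2}} + 290\right)} 101} = \frac{1}{\frac{1}{5} \frac{1}{-183 + \left(290 + \frac{1}{-15 + i \sqrt{2}}\right)} 101} = \frac{1}{\frac{1}{5} \frac{1}{107 + \frac{1}{-15 + i \sqrt{2}}} \cdot 101} = \frac{1}{\frac{101}{5} \frac{1}{107 + \frac{1}{-15 + i \sqrt{2}}}} = \frac{535}{101} + \frac{5}{101 \left(-15 + i \sqrt{2}\right)}$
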